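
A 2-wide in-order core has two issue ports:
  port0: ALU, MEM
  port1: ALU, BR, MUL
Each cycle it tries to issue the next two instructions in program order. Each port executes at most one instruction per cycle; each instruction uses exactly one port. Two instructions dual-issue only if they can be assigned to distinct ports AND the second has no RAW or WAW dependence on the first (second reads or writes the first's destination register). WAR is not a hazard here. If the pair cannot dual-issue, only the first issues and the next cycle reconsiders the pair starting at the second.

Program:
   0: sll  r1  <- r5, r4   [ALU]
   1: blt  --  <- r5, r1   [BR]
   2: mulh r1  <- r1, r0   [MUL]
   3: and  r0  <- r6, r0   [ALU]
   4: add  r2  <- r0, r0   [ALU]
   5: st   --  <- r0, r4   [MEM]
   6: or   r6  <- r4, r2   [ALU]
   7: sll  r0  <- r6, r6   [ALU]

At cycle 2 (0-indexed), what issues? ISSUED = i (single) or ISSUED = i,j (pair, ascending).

[0] i0  sll  -- RAW r1
[1] i1  blt  -- no-port BR/MUL
[2] i2,i3  mulh+and  -- 2-wide
[3] i4,i5  add+st  -- 2-wide
[4] i6  or  -- RAW r6
[5] i7  sll  -- tail

ISSUED = 2,3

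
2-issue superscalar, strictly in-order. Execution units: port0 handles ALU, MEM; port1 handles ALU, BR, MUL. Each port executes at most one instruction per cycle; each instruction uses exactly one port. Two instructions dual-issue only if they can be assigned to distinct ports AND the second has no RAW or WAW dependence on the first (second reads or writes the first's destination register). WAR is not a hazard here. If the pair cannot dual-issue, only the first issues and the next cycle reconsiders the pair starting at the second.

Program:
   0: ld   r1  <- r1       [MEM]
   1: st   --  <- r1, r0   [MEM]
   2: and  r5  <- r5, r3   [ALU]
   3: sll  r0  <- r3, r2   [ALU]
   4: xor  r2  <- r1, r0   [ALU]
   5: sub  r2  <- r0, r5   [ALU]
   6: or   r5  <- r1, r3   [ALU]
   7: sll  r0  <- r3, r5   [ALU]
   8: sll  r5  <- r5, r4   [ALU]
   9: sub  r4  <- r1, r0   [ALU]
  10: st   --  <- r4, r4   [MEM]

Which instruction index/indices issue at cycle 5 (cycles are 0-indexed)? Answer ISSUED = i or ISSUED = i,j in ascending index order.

  cy0 -> i0 (ld.MEM) no-port MEM/MEM
  cy1 -> i1/i2 (st.MEM/and.ALU) dual
  cy2 -> i3 (sll.ALU) RAW r0
  cy3 -> i4 (xor.ALU) WAW r2
  cy4 -> i5/i6 (sub.ALU/or.ALU) dual
  cy5 -> i7/i8 (sll.ALU/sll.ALU) dual
  cy6 -> i9 (sub.ALU) RAW r4
  cy7 -> i10 (st.MEM) tail

ISSUED = 7,8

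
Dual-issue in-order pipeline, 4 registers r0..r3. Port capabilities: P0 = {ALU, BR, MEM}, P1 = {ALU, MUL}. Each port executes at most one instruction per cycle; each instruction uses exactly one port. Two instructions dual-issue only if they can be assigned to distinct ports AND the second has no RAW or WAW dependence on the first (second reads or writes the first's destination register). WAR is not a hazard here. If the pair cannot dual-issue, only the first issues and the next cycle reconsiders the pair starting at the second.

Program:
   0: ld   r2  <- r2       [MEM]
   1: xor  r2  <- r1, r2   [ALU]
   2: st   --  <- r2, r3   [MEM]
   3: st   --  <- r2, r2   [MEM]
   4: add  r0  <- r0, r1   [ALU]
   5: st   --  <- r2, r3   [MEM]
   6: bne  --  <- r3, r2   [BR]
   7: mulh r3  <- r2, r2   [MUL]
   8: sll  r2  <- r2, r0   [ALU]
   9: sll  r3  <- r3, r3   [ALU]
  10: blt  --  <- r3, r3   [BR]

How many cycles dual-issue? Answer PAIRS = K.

PAIRS = 3

#0 head=0: ld.MEM i0 RAW+WAW r2
#1 head=1: xor.ALU i1 RAW r2
#2 head=2: st.MEM i2 no-port MEM/MEM
#3 head=3: st.MEM add.ALU i3+i4 pair
#4 head=5: st.MEM i5 no-port MEM/BR
#5 head=6: bne.BR mulh.MUL i6+i7 pair
#6 head=8: sll.ALU sll.ALU i8+i9 pair
#7 head=10: blt.BR i10 tail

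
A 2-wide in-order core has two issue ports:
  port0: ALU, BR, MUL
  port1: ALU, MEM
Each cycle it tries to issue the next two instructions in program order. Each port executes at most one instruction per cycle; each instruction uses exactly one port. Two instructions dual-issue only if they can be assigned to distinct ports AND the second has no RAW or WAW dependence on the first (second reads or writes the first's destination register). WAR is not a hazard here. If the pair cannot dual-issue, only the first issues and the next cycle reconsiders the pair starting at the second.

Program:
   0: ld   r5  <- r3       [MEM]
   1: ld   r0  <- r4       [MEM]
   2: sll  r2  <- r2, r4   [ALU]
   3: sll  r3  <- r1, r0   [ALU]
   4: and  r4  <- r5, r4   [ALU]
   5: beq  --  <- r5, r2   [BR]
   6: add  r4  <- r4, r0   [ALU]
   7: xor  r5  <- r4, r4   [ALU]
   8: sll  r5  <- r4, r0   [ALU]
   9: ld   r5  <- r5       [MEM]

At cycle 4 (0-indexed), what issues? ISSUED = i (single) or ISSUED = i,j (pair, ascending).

ISSUED = 7

[0] i0  ld.MEM  -- no-port MEM/MEM
[1] i1,i2  ld.MEM sll.ALU  -- dual
[2] i3,i4  sll.ALU and.ALU  -- dual
[3] i5,i6  beq.BR add.ALU  -- dual
[4] i7  xor.ALU  -- WAW r5
[5] i8  sll.ALU  -- RAW+WAW r5
[6] i9  ld.MEM  -- tail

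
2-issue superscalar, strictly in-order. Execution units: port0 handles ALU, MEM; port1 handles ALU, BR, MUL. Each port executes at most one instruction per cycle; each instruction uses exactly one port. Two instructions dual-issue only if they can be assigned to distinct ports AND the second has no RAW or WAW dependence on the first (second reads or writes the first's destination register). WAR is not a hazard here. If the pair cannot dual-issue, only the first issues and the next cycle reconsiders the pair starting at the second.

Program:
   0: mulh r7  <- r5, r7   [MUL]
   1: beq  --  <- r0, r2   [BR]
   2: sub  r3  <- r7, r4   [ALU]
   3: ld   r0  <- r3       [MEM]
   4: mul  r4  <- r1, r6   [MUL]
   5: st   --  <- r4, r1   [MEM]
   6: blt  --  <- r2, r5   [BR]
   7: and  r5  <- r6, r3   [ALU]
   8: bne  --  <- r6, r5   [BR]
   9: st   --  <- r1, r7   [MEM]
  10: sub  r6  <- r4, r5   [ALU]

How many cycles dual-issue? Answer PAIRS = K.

  cy0 -> i0 (mulh) no-port MUL/BR
  cy1 -> i1&i2 (beq;sub) 2-wide
  cy2 -> i3&i4 (ld;mul) 2-wide
  cy3 -> i5&i6 (st;blt) 2-wide
  cy4 -> i7 (and) RAW r5
  cy5 -> i8&i9 (bne;st) 2-wide
  cy6 -> i10 (sub) tail

PAIRS = 4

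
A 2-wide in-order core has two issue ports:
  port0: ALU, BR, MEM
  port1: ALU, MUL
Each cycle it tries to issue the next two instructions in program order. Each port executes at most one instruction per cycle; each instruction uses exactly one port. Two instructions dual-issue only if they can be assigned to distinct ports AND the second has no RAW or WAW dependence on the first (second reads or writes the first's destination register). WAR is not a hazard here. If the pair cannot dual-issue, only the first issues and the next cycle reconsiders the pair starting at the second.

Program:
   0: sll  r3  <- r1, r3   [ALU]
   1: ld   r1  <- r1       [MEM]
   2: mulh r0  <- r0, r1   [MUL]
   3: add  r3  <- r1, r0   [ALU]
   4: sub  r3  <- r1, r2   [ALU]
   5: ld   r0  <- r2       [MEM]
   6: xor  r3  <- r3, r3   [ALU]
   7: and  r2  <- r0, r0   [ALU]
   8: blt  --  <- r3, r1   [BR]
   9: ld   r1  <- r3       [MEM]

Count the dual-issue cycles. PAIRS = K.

t=0 i0/i1:sll.ALU ld.MEM ; dual
t=1 i2:mulh.MUL ; RAW r0
t=2 i3:add.ALU ; WAW r3
t=3 i4/i5:sub.ALU ld.MEM ; dual
t=4 i6/i7:xor.ALU and.ALU ; dual
t=5 i8:blt.BR ; no-port BR/MEM
t=6 i9:ld.MEM ; tail

PAIRS = 3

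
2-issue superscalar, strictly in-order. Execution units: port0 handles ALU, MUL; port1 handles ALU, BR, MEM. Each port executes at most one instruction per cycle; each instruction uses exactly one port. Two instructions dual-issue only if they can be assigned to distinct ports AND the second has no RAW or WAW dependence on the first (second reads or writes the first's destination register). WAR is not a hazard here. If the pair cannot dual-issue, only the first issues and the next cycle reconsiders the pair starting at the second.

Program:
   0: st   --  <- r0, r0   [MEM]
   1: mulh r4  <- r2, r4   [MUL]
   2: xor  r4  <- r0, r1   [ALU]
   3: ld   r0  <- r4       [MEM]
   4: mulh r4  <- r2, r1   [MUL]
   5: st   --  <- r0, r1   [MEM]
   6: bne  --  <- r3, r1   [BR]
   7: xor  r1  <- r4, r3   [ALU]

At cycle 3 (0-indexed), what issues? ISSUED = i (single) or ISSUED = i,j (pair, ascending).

ISSUED = 5

[0] i0&i1  st.MEM mulh.MUL  -- 2-wide
[1] i2  xor.ALU  -- RAW r4
[2] i3&i4  ld.MEM mulh.MUL  -- 2-wide
[3] i5  st.MEM  -- no-port MEM/BR
[4] i6&i7  bne.BR xor.ALU  -- 2-wide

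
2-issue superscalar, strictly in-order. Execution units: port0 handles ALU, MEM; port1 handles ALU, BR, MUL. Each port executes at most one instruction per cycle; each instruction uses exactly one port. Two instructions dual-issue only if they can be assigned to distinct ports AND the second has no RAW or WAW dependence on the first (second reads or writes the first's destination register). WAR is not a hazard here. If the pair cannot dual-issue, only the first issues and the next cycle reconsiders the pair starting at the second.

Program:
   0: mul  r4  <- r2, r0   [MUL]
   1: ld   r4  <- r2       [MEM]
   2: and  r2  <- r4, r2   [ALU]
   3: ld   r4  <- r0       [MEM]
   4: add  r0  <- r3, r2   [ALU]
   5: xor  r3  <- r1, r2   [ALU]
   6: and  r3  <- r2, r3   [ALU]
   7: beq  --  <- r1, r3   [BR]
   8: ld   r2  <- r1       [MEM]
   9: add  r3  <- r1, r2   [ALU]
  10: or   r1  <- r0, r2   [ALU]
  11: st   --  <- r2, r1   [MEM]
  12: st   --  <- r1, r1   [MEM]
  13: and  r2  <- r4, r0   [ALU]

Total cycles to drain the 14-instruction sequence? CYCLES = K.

CYCLES = 9

t=0 i0:mul ; WAW r4
t=1 i1:ld ; RAW r4
t=2 i2+i3:and;ld ; dual
t=3 i4+i5:add;xor ; dual
t=4 i6:and ; RAW r3
t=5 i7+i8:beq;ld ; dual
t=6 i9+i10:add;or ; dual
t=7 i11:st ; no-port MEM/MEM
t=8 i12+i13:st;and ; dual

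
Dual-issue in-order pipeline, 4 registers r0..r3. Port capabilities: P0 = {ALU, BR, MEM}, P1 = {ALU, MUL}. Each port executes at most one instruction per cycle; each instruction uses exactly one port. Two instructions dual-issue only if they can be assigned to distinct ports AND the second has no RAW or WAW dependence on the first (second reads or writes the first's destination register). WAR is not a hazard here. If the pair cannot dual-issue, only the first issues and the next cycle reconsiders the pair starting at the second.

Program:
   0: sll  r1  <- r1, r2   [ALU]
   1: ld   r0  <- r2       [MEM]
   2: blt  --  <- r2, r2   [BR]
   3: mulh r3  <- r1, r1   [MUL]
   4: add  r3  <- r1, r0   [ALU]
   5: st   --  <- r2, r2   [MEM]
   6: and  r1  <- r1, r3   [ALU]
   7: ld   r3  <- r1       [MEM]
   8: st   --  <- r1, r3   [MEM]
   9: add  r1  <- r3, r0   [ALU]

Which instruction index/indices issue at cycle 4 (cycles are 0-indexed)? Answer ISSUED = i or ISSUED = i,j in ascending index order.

ISSUED = 7

t=0 i0,i1:sll;ld ; pair
t=1 i2,i3:blt;mulh ; pair
t=2 i4,i5:add;st ; pair
t=3 i6:and ; RAW r1
t=4 i7:ld ; no-port MEM/MEM
t=5 i8,i9:st;add ; pair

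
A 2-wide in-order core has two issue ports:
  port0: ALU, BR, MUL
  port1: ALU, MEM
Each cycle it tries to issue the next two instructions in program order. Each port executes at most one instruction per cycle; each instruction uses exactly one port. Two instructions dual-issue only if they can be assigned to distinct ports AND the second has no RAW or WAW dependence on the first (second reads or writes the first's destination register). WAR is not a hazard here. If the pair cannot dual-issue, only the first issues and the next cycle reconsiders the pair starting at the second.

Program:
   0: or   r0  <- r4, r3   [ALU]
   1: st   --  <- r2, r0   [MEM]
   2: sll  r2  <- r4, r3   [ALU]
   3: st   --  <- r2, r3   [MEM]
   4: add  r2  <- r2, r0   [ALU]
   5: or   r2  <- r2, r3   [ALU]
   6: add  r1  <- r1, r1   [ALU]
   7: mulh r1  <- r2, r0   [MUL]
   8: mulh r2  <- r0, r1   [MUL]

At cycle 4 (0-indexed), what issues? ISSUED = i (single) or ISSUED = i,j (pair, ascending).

  cy0 -> i0 (or.ALU) RAW r0
  cy1 -> i1+i2 (st.MEM sll.ALU) pair
  cy2 -> i3+i4 (st.MEM add.ALU) pair
  cy3 -> i5+i6 (or.ALU add.ALU) pair
  cy4 -> i7 (mulh.MUL) no-port MUL/MUL
  cy5 -> i8 (mulh.MUL) tail

ISSUED = 7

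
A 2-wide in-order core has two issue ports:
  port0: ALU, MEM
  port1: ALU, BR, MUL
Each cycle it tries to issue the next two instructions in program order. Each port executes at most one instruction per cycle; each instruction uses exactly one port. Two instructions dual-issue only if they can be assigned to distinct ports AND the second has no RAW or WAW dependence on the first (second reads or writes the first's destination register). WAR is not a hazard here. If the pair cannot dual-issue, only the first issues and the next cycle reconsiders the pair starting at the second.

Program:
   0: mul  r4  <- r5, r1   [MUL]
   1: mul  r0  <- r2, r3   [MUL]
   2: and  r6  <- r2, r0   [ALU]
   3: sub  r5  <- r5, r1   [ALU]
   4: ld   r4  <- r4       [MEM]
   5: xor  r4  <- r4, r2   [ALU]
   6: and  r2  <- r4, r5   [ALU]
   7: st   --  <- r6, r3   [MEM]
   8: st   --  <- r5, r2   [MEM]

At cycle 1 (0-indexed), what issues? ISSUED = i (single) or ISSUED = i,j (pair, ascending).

#0 head=0: mul.MUL i0 no-port MUL/MUL
#1 head=1: mul.MUL i1 RAW r0
#2 head=2: and.ALU+sub.ALU i2,i3 2-wide
#3 head=4: ld.MEM i4 RAW+WAW r4
#4 head=5: xor.ALU i5 RAW r4
#5 head=6: and.ALU+st.MEM i6,i7 2-wide
#6 head=8: st.MEM i8 tail

ISSUED = 1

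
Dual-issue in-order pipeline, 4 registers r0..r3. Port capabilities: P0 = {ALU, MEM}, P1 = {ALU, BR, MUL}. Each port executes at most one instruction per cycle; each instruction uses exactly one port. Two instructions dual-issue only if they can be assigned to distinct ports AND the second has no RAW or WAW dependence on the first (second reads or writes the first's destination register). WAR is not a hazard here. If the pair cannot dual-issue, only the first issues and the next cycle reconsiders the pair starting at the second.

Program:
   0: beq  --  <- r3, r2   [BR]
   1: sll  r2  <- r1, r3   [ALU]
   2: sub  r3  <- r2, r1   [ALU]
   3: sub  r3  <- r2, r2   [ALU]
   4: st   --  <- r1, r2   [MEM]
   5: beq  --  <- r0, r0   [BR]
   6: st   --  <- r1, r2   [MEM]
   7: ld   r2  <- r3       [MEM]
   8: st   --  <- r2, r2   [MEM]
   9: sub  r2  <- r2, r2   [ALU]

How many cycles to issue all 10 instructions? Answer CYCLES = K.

t=0 i0+i1:beq.BR/sll.ALU ; 2-wide
t=1 i2:sub.ALU ; WAW r3
t=2 i3+i4:sub.ALU/st.MEM ; 2-wide
t=3 i5+i6:beq.BR/st.MEM ; 2-wide
t=4 i7:ld.MEM ; no-port MEM/MEM
t=5 i8+i9:st.MEM/sub.ALU ; 2-wide

CYCLES = 6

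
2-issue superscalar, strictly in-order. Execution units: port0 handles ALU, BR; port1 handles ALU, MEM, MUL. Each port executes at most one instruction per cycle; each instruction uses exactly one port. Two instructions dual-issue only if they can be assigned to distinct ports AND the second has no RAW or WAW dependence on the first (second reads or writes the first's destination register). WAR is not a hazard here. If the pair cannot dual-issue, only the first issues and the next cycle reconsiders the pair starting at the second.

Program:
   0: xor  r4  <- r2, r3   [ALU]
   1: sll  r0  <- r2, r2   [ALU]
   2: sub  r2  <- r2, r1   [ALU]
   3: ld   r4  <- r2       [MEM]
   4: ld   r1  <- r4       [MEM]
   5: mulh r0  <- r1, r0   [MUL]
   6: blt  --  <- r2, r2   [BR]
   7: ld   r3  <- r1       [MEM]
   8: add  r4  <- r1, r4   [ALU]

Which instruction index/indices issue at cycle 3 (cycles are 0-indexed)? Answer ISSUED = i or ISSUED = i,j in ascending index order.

ISSUED = 4

  cy0 -> i0+i1 (xor.ALU+sll.ALU) pair
  cy1 -> i2 (sub.ALU) RAW r2
  cy2 -> i3 (ld.MEM) no-port MEM/MEM
  cy3 -> i4 (ld.MEM) no-port MEM/MUL
  cy4 -> i5+i6 (mulh.MUL+blt.BR) pair
  cy5 -> i7+i8 (ld.MEM+add.ALU) pair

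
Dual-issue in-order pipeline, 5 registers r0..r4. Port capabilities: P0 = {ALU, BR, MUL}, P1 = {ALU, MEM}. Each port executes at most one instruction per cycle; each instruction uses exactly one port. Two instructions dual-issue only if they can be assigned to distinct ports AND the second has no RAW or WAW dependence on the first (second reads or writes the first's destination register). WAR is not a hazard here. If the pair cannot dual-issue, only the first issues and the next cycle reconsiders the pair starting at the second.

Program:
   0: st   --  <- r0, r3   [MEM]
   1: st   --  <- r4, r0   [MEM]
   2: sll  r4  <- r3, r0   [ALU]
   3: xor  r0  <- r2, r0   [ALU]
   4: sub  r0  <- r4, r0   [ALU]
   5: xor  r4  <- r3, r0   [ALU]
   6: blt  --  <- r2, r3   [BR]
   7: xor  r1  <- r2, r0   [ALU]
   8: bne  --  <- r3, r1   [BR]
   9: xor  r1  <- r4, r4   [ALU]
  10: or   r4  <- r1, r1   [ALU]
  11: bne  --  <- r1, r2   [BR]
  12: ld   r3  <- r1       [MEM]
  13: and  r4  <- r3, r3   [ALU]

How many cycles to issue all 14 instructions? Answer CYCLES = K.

CYCLES = 10

  cy0 -> i0 (st) no-port MEM/MEM
  cy1 -> i1,i2 (st;sll) pair
  cy2 -> i3 (xor) RAW+WAW r0
  cy3 -> i4 (sub) RAW r0
  cy4 -> i5,i6 (xor;blt) pair
  cy5 -> i7 (xor) RAW r1
  cy6 -> i8,i9 (bne;xor) pair
  cy7 -> i10,i11 (or;bne) pair
  cy8 -> i12 (ld) RAW r3
  cy9 -> i13 (and) tail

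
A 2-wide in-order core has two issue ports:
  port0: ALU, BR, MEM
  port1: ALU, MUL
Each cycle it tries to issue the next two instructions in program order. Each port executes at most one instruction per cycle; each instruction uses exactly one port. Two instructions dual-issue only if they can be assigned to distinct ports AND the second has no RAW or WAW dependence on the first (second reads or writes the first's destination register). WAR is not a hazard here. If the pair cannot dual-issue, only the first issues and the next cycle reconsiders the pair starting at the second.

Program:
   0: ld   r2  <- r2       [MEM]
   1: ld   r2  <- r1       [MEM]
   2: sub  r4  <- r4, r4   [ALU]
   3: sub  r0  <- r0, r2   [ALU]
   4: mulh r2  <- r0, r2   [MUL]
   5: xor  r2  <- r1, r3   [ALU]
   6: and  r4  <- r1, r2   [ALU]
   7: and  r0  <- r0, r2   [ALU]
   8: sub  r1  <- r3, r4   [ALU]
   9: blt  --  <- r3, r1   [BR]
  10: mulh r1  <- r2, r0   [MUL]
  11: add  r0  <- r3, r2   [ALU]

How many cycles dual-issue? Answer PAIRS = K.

t=0 i0:ld.MEM ; no-port MEM/MEM
t=1 i1&i2:ld.MEM/sub.ALU ; pair
t=2 i3:sub.ALU ; RAW r0
t=3 i4:mulh.MUL ; WAW r2
t=4 i5:xor.ALU ; RAW r2
t=5 i6&i7:and.ALU/and.ALU ; pair
t=6 i8:sub.ALU ; RAW r1
t=7 i9&i10:blt.BR/mulh.MUL ; pair
t=8 i11:add.ALU ; tail

PAIRS = 3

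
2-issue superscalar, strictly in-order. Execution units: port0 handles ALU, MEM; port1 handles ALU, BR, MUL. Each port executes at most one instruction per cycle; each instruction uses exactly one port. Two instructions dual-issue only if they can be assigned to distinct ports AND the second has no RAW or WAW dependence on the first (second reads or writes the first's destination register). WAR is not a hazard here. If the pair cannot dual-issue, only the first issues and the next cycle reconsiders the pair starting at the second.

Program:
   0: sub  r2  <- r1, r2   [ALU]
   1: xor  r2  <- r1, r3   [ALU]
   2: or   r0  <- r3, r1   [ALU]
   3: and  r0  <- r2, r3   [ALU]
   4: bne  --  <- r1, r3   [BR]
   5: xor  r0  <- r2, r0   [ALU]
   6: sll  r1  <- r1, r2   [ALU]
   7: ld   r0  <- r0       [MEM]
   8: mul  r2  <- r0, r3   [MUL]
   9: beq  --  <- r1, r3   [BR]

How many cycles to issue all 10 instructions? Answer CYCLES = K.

CYCLES = 7

c0: i0 sub  WAW r2
c1: i1,i2 xor or  dual
c2: i3,i4 and bne  dual
c3: i5,i6 xor sll  dual
c4: i7 ld  RAW r0
c5: i8 mul  no-port MUL/BR
c6: i9 beq  tail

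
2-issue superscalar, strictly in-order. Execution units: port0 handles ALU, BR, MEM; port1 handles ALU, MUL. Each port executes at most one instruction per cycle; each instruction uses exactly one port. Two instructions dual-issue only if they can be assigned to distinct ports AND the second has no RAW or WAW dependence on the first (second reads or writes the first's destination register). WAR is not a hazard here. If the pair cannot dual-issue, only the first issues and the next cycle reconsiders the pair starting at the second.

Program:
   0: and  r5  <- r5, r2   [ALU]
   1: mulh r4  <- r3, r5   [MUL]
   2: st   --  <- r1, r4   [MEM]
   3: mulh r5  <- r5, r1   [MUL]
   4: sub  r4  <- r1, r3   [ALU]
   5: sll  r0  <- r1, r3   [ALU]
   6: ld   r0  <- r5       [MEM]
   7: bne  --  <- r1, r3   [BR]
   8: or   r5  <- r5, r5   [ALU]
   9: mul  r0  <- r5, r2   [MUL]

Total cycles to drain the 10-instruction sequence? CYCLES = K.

CYCLES = 7

t=0 i0:and ; RAW r5
t=1 i1:mulh ; RAW r4
t=2 i2+i3:st;mulh ; 2-wide
t=3 i4+i5:sub;sll ; 2-wide
t=4 i6:ld ; no-port MEM/BR
t=5 i7+i8:bne;or ; 2-wide
t=6 i9:mul ; tail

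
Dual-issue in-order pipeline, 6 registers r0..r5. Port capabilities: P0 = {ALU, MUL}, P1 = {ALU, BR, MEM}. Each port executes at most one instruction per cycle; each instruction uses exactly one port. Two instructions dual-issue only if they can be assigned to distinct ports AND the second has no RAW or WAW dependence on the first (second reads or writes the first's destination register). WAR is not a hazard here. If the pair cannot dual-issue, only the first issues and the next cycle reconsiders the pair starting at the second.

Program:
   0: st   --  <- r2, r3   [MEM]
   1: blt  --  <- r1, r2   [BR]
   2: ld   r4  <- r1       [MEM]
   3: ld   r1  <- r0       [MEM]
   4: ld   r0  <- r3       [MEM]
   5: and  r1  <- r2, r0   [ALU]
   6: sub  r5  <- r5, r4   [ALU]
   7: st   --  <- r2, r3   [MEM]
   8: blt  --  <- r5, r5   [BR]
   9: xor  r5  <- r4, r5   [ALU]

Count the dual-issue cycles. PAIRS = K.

PAIRS = 2

  cy0 -> i0 (st.MEM) no-port MEM/BR
  cy1 -> i1 (blt.BR) no-port BR/MEM
  cy2 -> i2 (ld.MEM) no-port MEM/MEM
  cy3 -> i3 (ld.MEM) no-port MEM/MEM
  cy4 -> i4 (ld.MEM) RAW r0
  cy5 -> i5&i6 (and.ALU+sub.ALU) 2-wide
  cy6 -> i7 (st.MEM) no-port MEM/BR
  cy7 -> i8&i9 (blt.BR+xor.ALU) 2-wide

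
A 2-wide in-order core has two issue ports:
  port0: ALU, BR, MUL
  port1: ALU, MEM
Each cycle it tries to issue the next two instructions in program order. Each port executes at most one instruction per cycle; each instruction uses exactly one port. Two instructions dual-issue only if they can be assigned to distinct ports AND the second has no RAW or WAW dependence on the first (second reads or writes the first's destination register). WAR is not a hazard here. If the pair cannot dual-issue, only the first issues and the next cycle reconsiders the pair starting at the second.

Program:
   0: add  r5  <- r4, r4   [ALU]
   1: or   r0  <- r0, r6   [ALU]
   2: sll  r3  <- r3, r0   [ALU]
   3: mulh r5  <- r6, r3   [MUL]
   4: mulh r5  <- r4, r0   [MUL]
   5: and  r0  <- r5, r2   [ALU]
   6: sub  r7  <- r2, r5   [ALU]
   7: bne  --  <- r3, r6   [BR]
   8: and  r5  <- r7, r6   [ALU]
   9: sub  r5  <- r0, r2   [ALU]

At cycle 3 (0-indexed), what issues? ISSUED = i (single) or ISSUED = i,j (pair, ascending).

t=0 i0&i1:add;or ; 2-wide
t=1 i2:sll ; RAW r3
t=2 i3:mulh ; no-port MUL/MUL
t=3 i4:mulh ; RAW r5
t=4 i5&i6:and;sub ; 2-wide
t=5 i7&i8:bne;and ; 2-wide
t=6 i9:sub ; tail

ISSUED = 4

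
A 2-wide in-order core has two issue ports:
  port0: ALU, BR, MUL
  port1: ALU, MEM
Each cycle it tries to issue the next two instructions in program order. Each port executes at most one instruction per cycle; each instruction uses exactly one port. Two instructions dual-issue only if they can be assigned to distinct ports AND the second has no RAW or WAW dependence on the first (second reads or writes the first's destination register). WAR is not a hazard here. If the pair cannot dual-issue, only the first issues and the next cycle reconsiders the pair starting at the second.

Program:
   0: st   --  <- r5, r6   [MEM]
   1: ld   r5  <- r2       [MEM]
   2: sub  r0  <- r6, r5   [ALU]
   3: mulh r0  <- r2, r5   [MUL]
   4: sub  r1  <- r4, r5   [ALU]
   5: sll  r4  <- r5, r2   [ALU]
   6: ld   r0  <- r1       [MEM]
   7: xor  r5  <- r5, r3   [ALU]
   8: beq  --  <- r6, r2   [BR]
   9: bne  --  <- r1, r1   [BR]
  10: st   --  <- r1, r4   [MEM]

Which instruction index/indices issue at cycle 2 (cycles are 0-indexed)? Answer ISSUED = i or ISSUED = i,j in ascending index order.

ISSUED = 2

  cy0 -> i0 (st) no-port MEM/MEM
  cy1 -> i1 (ld) RAW r5
  cy2 -> i2 (sub) WAW r0
  cy3 -> i3&i4 (mulh sub) dual
  cy4 -> i5&i6 (sll ld) dual
  cy5 -> i7&i8 (xor beq) dual
  cy6 -> i9&i10 (bne st) dual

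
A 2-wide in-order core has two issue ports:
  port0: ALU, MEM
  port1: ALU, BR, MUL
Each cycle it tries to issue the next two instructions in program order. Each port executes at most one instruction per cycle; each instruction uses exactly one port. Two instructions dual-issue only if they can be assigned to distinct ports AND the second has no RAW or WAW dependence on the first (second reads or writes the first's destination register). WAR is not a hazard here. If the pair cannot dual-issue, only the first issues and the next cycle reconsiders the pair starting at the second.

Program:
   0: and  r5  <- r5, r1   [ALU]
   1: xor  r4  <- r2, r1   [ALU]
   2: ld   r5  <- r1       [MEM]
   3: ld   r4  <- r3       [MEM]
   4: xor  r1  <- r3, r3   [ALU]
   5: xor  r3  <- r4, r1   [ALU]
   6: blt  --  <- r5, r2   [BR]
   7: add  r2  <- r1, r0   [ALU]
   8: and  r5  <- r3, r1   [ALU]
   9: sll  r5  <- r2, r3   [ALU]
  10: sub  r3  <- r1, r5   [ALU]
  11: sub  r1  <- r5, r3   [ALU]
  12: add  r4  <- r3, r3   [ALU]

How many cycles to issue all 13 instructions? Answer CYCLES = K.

CYCLES = 8

t=0 i0+i1:and;xor ; pair
t=1 i2:ld ; no-port MEM/MEM
t=2 i3+i4:ld;xor ; pair
t=3 i5+i6:xor;blt ; pair
t=4 i7+i8:add;and ; pair
t=5 i9:sll ; RAW r5
t=6 i10:sub ; RAW r3
t=7 i11+i12:sub;add ; pair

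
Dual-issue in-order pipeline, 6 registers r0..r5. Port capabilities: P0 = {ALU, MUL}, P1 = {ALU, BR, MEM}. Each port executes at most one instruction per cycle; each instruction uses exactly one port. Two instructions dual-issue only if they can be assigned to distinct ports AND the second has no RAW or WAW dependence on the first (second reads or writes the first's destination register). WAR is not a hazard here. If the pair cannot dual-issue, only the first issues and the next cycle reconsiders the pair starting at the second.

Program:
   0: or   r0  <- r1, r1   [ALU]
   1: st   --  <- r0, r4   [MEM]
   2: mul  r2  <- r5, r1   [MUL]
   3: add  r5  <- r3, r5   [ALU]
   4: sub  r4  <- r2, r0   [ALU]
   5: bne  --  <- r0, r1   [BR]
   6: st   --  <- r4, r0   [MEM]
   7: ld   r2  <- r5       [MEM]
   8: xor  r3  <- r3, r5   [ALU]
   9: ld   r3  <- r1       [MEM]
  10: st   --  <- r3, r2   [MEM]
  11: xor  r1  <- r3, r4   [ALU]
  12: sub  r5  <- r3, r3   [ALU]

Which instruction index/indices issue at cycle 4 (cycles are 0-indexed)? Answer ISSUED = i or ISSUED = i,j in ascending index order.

  cy0 -> i0 (or.ALU) RAW r0
  cy1 -> i1&i2 (st.MEM+mul.MUL) 2-wide
  cy2 -> i3&i4 (add.ALU+sub.ALU) 2-wide
  cy3 -> i5 (bne.BR) no-port BR/MEM
  cy4 -> i6 (st.MEM) no-port MEM/MEM
  cy5 -> i7&i8 (ld.MEM+xor.ALU) 2-wide
  cy6 -> i9 (ld.MEM) no-port MEM/MEM
  cy7 -> i10&i11 (st.MEM+xor.ALU) 2-wide
  cy8 -> i12 (sub.ALU) tail

ISSUED = 6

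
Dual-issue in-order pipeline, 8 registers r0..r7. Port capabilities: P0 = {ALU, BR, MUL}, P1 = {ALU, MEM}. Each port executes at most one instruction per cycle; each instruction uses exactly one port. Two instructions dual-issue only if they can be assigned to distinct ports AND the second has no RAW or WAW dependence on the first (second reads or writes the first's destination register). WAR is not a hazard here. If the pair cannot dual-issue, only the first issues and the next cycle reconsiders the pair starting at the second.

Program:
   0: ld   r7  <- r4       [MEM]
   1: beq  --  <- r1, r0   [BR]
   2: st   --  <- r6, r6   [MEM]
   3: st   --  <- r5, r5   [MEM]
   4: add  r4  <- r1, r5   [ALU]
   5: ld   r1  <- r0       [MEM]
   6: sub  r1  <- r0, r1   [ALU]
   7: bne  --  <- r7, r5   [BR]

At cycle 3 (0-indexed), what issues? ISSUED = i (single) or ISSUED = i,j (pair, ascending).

ISSUED = 5

[0] i0/i1  ld+beq  -- pair
[1] i2  st  -- no-port MEM/MEM
[2] i3/i4  st+add  -- pair
[3] i5  ld  -- RAW+WAW r1
[4] i6/i7  sub+bne  -- pair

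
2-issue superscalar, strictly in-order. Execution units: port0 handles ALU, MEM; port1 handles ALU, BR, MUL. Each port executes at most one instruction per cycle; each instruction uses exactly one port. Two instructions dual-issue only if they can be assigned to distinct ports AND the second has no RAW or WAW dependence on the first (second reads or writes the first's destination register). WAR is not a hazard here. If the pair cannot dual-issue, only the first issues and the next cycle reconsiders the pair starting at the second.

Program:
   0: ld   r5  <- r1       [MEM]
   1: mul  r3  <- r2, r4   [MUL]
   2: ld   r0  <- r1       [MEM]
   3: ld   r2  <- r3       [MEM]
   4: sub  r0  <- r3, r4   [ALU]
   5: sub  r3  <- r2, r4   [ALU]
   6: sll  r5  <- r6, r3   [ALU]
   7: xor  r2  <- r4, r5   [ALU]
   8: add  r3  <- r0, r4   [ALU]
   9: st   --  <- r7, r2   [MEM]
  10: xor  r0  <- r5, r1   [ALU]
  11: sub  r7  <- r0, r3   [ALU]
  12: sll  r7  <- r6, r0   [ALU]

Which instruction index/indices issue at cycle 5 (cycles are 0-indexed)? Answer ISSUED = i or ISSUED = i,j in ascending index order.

ISSUED = 7,8

  cy0 -> i0+i1 (ld.MEM+mul.MUL) 2-wide
  cy1 -> i2 (ld.MEM) no-port MEM/MEM
  cy2 -> i3+i4 (ld.MEM+sub.ALU) 2-wide
  cy3 -> i5 (sub.ALU) RAW r3
  cy4 -> i6 (sll.ALU) RAW r5
  cy5 -> i7+i8 (xor.ALU+add.ALU) 2-wide
  cy6 -> i9+i10 (st.MEM+xor.ALU) 2-wide
  cy7 -> i11 (sub.ALU) WAW r7
  cy8 -> i12 (sll.ALU) tail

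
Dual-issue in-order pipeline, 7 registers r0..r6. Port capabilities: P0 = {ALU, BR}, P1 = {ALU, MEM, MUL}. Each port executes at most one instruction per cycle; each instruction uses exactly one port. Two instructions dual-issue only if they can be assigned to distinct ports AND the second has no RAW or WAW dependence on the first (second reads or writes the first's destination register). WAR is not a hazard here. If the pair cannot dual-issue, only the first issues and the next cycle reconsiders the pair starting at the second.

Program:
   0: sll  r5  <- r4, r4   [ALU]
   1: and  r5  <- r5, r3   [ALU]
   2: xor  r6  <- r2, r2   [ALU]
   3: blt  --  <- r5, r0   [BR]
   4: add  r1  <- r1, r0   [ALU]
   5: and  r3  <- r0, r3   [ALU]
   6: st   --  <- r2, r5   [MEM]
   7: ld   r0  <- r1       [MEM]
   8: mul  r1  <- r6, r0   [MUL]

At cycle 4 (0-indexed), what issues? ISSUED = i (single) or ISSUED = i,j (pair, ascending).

ISSUED = 7

t=0 i0:sll.ALU ; RAW+WAW r5
t=1 i1/i2:and.ALU xor.ALU ; dual
t=2 i3/i4:blt.BR add.ALU ; dual
t=3 i5/i6:and.ALU st.MEM ; dual
t=4 i7:ld.MEM ; no-port MEM/MUL
t=5 i8:mul.MUL ; tail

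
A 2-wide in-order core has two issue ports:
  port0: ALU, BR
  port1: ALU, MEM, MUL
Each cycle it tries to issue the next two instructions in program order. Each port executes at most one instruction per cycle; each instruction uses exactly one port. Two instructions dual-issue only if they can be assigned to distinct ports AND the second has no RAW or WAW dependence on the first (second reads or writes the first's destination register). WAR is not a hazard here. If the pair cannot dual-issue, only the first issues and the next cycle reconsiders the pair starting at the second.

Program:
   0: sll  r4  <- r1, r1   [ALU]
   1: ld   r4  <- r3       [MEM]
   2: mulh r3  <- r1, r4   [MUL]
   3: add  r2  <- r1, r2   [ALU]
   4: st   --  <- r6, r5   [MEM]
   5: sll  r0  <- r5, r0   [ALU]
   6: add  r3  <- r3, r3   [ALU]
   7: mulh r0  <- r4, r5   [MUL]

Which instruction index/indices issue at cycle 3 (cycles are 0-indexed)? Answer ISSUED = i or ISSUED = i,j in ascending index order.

  cy0 -> i0 (sll.ALU) WAW r4
  cy1 -> i1 (ld.MEM) no-port MEM/MUL
  cy2 -> i2+i3 (mulh.MUL/add.ALU) pair
  cy3 -> i4+i5 (st.MEM/sll.ALU) pair
  cy4 -> i6+i7 (add.ALU/mulh.MUL) pair

ISSUED = 4,5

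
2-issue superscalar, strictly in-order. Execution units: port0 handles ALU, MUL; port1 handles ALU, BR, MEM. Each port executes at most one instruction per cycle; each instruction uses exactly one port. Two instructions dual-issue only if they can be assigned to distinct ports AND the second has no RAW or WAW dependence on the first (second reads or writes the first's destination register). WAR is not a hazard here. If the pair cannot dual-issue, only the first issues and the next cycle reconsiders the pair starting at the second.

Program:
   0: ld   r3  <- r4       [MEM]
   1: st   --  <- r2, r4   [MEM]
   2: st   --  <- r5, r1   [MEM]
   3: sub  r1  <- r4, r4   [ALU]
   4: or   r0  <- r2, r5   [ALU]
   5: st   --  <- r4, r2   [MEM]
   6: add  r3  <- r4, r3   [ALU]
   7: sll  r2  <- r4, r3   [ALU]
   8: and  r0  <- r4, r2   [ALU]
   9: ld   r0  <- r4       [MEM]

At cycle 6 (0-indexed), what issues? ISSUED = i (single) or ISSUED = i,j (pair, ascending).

ISSUED = 8

0. ld.MEM @i0  | no-port MEM/MEM
1. st.MEM @i1  | no-port MEM/MEM
2. st.MEM+sub.ALU @i2,i3  | 2-wide
3. or.ALU+st.MEM @i4,i5  | 2-wide
4. add.ALU @i6  | RAW r3
5. sll.ALU @i7  | RAW r2
6. and.ALU @i8  | WAW r0
7. ld.MEM @i9  | tail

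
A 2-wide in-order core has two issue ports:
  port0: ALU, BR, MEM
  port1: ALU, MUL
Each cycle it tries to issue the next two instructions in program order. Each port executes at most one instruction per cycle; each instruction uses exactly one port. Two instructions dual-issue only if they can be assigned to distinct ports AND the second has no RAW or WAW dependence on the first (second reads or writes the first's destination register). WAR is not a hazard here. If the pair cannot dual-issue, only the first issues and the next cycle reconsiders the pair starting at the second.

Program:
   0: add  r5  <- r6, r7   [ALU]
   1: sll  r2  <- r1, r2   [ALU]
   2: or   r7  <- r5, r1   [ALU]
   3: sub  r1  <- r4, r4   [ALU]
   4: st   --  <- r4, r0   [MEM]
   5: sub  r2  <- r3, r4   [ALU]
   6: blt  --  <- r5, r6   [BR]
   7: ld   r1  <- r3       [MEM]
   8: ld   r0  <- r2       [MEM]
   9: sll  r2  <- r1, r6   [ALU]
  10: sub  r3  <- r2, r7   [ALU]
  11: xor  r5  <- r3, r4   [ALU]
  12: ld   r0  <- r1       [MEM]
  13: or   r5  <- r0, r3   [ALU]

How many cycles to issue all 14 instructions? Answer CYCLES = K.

CYCLES = 9

#0 head=0: add.ALU+sll.ALU i0,i1 pair
#1 head=2: or.ALU+sub.ALU i2,i3 pair
#2 head=4: st.MEM+sub.ALU i4,i5 pair
#3 head=6: blt.BR i6 no-port BR/MEM
#4 head=7: ld.MEM i7 no-port MEM/MEM
#5 head=8: ld.MEM+sll.ALU i8,i9 pair
#6 head=10: sub.ALU i10 RAW r3
#7 head=11: xor.ALU+ld.MEM i11,i12 pair
#8 head=13: or.ALU i13 tail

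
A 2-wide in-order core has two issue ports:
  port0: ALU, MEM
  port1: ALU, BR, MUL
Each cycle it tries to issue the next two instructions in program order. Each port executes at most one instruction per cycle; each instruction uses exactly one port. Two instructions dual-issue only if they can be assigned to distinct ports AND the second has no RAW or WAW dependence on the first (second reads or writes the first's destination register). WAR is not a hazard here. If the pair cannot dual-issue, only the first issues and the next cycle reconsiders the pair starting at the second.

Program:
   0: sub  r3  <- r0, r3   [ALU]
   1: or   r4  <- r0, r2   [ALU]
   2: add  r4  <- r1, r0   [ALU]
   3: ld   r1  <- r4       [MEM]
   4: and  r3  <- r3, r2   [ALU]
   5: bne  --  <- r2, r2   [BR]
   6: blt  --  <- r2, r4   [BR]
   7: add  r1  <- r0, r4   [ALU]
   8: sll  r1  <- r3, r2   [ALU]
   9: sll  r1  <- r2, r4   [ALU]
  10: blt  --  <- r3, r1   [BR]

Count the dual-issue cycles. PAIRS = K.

t=0 i0&i1:sub.ALU;or.ALU ; 2-wide
t=1 i2:add.ALU ; RAW r4
t=2 i3&i4:ld.MEM;and.ALU ; 2-wide
t=3 i5:bne.BR ; no-port BR/BR
t=4 i6&i7:blt.BR;add.ALU ; 2-wide
t=5 i8:sll.ALU ; WAW r1
t=6 i9:sll.ALU ; RAW r1
t=7 i10:blt.BR ; tail

PAIRS = 3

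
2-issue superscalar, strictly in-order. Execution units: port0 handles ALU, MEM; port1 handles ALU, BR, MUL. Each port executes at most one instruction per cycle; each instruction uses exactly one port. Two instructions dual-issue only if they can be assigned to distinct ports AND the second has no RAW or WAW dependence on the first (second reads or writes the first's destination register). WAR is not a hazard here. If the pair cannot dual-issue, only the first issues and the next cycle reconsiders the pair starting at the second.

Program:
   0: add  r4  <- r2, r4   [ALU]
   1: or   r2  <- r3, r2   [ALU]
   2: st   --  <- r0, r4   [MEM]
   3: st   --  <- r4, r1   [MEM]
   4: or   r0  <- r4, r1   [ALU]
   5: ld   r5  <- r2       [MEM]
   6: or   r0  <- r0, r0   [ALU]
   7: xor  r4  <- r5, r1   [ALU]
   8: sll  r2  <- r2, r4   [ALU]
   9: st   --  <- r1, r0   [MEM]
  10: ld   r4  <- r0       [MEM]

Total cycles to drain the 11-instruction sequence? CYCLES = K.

0. add.ALU+or.ALU @i0+i1  | 2-wide
1. st.MEM @i2  | no-port MEM/MEM
2. st.MEM+or.ALU @i3+i4  | 2-wide
3. ld.MEM+or.ALU @i5+i6  | 2-wide
4. xor.ALU @i7  | RAW r4
5. sll.ALU+st.MEM @i8+i9  | 2-wide
6. ld.MEM @i10  | tail

CYCLES = 7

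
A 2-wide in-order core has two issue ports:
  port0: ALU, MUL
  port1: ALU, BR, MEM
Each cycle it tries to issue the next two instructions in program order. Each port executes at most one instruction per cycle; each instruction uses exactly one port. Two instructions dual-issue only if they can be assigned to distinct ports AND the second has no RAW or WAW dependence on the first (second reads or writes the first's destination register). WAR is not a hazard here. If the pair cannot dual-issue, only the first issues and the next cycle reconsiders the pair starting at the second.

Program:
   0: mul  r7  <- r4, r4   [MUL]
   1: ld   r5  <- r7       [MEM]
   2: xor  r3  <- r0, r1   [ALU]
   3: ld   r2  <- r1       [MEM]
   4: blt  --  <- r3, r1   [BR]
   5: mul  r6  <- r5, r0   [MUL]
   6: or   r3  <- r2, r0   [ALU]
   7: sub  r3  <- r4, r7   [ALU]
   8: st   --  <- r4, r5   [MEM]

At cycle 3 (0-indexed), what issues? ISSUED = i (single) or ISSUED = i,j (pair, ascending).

t=0 i0:mul.MUL ; RAW r7
t=1 i1/i2:ld.MEM/xor.ALU ; 2-wide
t=2 i3:ld.MEM ; no-port MEM/BR
t=3 i4/i5:blt.BR/mul.MUL ; 2-wide
t=4 i6:or.ALU ; WAW r3
t=5 i7/i8:sub.ALU/st.MEM ; 2-wide

ISSUED = 4,5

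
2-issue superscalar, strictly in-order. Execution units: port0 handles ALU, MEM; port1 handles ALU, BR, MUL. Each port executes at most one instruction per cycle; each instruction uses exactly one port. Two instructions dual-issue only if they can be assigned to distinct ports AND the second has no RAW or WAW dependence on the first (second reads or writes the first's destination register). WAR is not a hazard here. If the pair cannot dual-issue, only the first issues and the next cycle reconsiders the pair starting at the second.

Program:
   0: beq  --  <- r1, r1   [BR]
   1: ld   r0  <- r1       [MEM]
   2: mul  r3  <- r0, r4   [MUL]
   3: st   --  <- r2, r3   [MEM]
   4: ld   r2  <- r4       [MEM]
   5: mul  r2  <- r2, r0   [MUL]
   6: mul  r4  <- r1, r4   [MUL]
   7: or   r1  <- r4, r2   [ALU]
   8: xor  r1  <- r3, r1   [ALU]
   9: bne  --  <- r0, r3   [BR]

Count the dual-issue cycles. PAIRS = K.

PAIRS = 2

t=0 i0,i1:beq.BR+ld.MEM ; pair
t=1 i2:mul.MUL ; RAW r3
t=2 i3:st.MEM ; no-port MEM/MEM
t=3 i4:ld.MEM ; RAW+WAW r2
t=4 i5:mul.MUL ; no-port MUL/MUL
t=5 i6:mul.MUL ; RAW r4
t=6 i7:or.ALU ; RAW+WAW r1
t=7 i8,i9:xor.ALU+bne.BR ; pair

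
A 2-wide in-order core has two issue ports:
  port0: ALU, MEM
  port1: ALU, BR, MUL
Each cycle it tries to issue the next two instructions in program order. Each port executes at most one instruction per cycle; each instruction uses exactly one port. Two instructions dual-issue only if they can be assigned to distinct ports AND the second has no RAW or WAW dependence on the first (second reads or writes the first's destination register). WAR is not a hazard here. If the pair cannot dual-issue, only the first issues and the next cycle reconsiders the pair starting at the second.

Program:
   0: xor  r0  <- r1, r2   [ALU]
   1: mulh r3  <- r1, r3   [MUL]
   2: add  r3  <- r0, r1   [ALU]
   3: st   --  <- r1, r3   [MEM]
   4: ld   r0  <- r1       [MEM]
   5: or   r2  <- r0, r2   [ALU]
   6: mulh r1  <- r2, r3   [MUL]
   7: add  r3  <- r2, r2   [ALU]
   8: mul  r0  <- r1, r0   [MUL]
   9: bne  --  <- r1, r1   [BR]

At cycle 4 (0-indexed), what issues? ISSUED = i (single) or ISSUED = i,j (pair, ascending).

ISSUED = 5

[0] i0&i1  xor.ALU mulh.MUL  -- dual
[1] i2  add.ALU  -- RAW r3
[2] i3  st.MEM  -- no-port MEM/MEM
[3] i4  ld.MEM  -- RAW r0
[4] i5  or.ALU  -- RAW r2
[5] i6&i7  mulh.MUL add.ALU  -- dual
[6] i8  mul.MUL  -- no-port MUL/BR
[7] i9  bne.BR  -- tail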